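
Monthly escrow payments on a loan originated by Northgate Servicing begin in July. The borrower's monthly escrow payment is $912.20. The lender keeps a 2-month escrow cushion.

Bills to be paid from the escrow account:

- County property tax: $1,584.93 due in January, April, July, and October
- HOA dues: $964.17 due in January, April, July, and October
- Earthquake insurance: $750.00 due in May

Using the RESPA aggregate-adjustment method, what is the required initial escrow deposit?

$3,461.30

Cushion = 2 × $912.20 = $1,824.40
Trial balance (start $0, +$912.20 each month, − disbursements):
  Jul: +$912.20 − $2,549.10 → -$1,636.90
  Aug: +$912.20 → -$724.70
  Sep: +$912.20 → $187.50
  Oct: +$912.20 − $2,549.10 → -$1,449.40
  Nov: +$912.20 → -$537.20
  Dec: +$912.20 → $375.00
  Jan: +$912.20 − $2,549.10 → -$1,261.90
  Feb: +$912.20 → -$349.70
  Mar: +$912.20 → $562.50
  Apr: +$912.20 − $2,549.10 → -$1,074.40
  May: +$912.20 − $750.00 → -$912.20
  Jun: +$912.20 → $0.00
Lowest trial balance = -$1,636.90 (Jul)
Initial deposit = cushion − low point = $1,824.40 − (-$1,636.90) = $3,461.30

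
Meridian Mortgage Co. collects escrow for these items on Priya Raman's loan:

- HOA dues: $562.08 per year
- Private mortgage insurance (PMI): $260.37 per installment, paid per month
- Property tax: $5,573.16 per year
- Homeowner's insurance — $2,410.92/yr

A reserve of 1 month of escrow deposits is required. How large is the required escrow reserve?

HOA dues — $562.08
Private mortgage insurance (PMI) — $260.37 × 12 = $3,124.44
Property tax — $5,573.16
Homeowner's insurance — $2,410.92
Total per year = $562.08 + $3,124.44 + $5,573.16 + $2,410.92 = $11,670.60
Monthly = $11,670.60 ÷ 12 = $972.55
Reserve = 1 × $972.55 = $972.55

$972.55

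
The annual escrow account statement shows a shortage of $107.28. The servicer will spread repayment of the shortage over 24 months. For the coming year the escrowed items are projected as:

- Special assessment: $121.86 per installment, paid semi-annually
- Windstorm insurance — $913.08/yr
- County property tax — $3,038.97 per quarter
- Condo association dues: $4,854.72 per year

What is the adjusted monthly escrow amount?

$1,518.42

Special assessment: $121.86 × 2 = $243.72 annually
Windstorm insurance: $913.08 annually
County property tax: $3,038.97 × 4 = $12,155.88 annually
Condo association dues: $4,854.72 annually
Total annual escrow = $243.72 + $913.08 + $12,155.88 + $4,854.72 = $18,167.40
Monthly escrow = $18,167.40 ÷ 12 = $1,513.95
Monthly shortage recovery: $107.28 / 24 = $4.47
Adjusted monthly = $1,513.95 + $4.47 = $1,518.42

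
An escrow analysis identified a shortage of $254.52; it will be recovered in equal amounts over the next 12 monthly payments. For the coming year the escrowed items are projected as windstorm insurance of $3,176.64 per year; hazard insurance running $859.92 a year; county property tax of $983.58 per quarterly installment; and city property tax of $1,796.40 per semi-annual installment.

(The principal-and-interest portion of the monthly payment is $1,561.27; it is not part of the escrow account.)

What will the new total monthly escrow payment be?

Windstorm insurance: $3,176.64 per year
Hazard insurance: $859.92 per year
County property tax: $983.58 × 4 = $3,934.32 per year
City property tax: $1,796.40 × 2 = $3,592.80 per year
Total annual escrow = $3,176.64 + $859.92 + $3,934.32 + $3,592.80 = $11,563.68
Monthly escrow = $11,563.68 ÷ 12 = $963.64
Shortage spread = $254.52 ÷ 12 = $21.21/mo
New monthly escrow = $963.64 + $21.21 = $984.85

$984.85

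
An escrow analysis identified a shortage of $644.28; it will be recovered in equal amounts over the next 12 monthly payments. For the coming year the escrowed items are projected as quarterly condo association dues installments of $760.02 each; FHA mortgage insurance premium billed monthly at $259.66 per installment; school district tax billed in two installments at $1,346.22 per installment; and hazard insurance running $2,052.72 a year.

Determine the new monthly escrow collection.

Condo association dues — $760.02 × 4 = $3,040.08 per year
FHA mortgage insurance premium — $259.66 × 12 = $3,115.92 per year
School district tax — $1,346.22 × 2 = $2,692.44 per year
Hazard insurance — $2,052.72 per year
Yearly total = $3,040.08 + $3,115.92 + $2,692.44 + $2,052.72 = $10,901.16
Monthly escrow = $10,901.16 / 12 = $908.43
Shortage per month = $644.28 ÷ 12 = $53.69
Adjusted monthly = $908.43 + $53.69 = $962.12

$962.12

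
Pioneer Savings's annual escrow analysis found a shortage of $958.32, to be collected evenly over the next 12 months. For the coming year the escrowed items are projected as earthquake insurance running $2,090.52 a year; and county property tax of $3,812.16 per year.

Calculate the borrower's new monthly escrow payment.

$571.75

Earthquake insurance — $2,090.52/yr
County property tax — $3,812.16/yr
Total per year = $2,090.52 + $3,812.16 = $5,902.68
Monthly = $5,902.68 / 12 = $491.89
Shortage per month = $958.32 ÷ 12 = $79.86
New monthly escrow = $491.89 + $79.86 = $571.75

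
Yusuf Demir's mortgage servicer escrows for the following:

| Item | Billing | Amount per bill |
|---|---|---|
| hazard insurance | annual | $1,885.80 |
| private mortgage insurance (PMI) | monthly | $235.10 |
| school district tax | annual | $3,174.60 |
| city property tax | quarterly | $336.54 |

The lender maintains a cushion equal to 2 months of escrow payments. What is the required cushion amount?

$1,537.96

Hazard insurance — $1,885.80/yr
Private mortgage insurance (PMI) — $235.10 × 12 = $2,821.20/yr
School district tax — $3,174.60/yr
City property tax — $336.54 × 4 = $1,346.16/yr
Annual escrow total = $9,227.76
Monthly = $9,227.76 / 12 = $768.98
Reserve = 2 × $768.98 = $1,537.96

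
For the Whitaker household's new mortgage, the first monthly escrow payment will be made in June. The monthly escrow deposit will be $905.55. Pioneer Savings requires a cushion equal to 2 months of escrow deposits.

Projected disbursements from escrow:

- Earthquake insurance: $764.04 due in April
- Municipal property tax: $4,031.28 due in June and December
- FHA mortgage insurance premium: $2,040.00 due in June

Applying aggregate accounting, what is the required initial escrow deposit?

$6,976.83

Cushion = 2 × $905.55 = $1,811.10
Trial balance (start $0, +$905.55 each month, − disbursements):
  Jun: +$905.55 − $6,071.28 → -$5,165.73
  Jul: +$905.55 → -$4,260.18
  Aug: +$905.55 → -$3,354.63
  Sep: +$905.55 → -$2,449.08
  Oct: +$905.55 → -$1,543.53
  Nov: +$905.55 → -$637.98
  Dec: +$905.55 − $4,031.28 → -$3,763.71
  Jan: +$905.55 → -$2,858.16
  Feb: +$905.55 → -$1,952.61
  Mar: +$905.55 → -$1,047.06
  Apr: +$905.55 − $764.04 → -$905.55
  May: +$905.55 → $0.00
Lowest trial balance = -$5,165.73 (Jun)
Initial deposit = cushion − low point = $1,811.10 − (-$5,165.73) = $6,976.83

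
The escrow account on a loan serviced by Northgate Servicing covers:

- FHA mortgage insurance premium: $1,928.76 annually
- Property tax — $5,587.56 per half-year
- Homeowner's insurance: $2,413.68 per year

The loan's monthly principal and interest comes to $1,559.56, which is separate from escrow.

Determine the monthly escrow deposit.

$1,293.13

FHA mortgage insurance premium: $1,928.76 annually
Property tax: $5,587.56 × 2 = $11,175.12 annually
Homeowner's insurance: $2,413.68 annually
Combined annual = $1,928.76 + $11,175.12 + $2,413.68 = $15,517.56
Monthly = $15,517.56 ÷ 12 = $1,293.13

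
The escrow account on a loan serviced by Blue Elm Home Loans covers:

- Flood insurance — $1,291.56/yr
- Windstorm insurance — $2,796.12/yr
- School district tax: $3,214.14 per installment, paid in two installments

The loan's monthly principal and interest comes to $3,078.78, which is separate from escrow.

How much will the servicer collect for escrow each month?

$876.33

Flood insurance — $1,291.56
Windstorm insurance — $2,796.12
School district tax — $3,214.14 × 2 = $6,428.28
Total annual escrow = $1,291.56 + $2,796.12 + $6,428.28 = $10,515.96
Monthly escrow = $10,515.96 ÷ 12 = $876.33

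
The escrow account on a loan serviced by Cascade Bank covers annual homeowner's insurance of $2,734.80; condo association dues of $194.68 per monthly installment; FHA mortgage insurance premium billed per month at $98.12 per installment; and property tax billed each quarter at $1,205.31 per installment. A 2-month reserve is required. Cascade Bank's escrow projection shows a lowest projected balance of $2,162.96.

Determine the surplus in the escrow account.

Homeowner's insurance: $2,734.80
Condo association dues: $194.68 × 12 = $2,336.16
FHA mortgage insurance premium: $98.12 × 12 = $1,177.44
Property tax: $1,205.31 × 4 = $4,821.24
Combined annual = $2,734.80 + $2,336.16 + $1,177.44 + $4,821.24 = $11,069.64
Monthly = $11,069.64 / 12 = $922.47
Required cushion = 2 × $922.47 = $1,844.94
Excess over cushion: $2,162.96 − $1,844.94 = $318.02

$318.02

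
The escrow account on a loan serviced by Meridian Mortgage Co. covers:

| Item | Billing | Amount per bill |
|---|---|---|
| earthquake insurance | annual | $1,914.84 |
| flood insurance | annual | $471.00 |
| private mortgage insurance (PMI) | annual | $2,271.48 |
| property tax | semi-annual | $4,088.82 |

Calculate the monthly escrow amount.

$1,069.58

Earthquake insurance: $1,914.84 per year
Flood insurance: $471.00 per year
Private mortgage insurance (PMI): $2,271.48 per year
Property tax: $4,088.82 × 2 = $8,177.64 per year
Total annual escrow = $1,914.84 + $471.00 + $2,271.48 + $8,177.64 = $12,834.96
Monthly = $12,834.96 / 12 = $1,069.58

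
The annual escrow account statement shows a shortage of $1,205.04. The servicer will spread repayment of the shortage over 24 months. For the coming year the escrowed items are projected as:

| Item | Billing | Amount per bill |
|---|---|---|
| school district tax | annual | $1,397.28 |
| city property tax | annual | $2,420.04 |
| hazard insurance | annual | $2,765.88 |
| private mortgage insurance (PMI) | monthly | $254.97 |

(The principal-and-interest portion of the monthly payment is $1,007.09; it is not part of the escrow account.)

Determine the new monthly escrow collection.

School district tax — $1,397.28 annually
City property tax — $2,420.04 annually
Hazard insurance — $2,765.88 annually
Private mortgage insurance (PMI) — $254.97 × 12 = $3,059.64 annually
Yearly total = $1,397.28 + $2,420.04 + $2,765.88 + $3,059.64 = $9,642.84
Per month = $9,642.84 ÷ 12 = $803.57
Shortage per month = $1,205.04 / 24 = $50.21
New monthly escrow = $803.57 + $50.21 = $853.78

$853.78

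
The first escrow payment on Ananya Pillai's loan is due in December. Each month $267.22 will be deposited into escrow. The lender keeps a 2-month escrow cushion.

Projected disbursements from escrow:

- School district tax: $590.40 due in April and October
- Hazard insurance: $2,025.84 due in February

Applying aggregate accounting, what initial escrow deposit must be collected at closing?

Cushion = 2 × $267.22 = $534.44
Trial balance (start $0, +$267.22 each month, − disbursements):
  Dec: +$267.22 → $267.22
  Jan: +$267.22 → $534.44
  Feb: +$267.22 − $2,025.84 → -$1,224.18
  Mar: +$267.22 → -$956.96
  Apr: +$267.22 − $590.40 → -$1,280.14
  May: +$267.22 → -$1,012.92
  Jun: +$267.22 → -$745.70
  Jul: +$267.22 → -$478.48
  Aug: +$267.22 → -$211.26
  Sep: +$267.22 → $55.96
  Oct: +$267.22 − $590.40 → -$267.22
  Nov: +$267.22 → $0.00
Lowest trial balance = -$1,280.14 (Apr)
Initial deposit = cushion − low point = $534.44 − (-$1,280.14) = $1,814.58

$1,814.58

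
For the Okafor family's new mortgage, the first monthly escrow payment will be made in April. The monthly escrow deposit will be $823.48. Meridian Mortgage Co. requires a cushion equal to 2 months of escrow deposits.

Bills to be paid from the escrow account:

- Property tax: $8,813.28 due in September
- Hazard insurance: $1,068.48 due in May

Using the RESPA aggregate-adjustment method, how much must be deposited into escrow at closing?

$6,587.84

Cushion = 2 × $823.48 = $1,646.96
Trial balance (start $0, +$823.48 each month, − disbursements):
  Apr: +$823.48 → $823.48
  May: +$823.48 − $1,068.48 → $578.48
  Jun: +$823.48 → $1,401.96
  Jul: +$823.48 → $2,225.44
  Aug: +$823.48 → $3,048.92
  Sep: +$823.48 − $8,813.28 → -$4,940.88
  Oct: +$823.48 → -$4,117.40
  Nov: +$823.48 → -$3,293.92
  Dec: +$823.48 → -$2,470.44
  Jan: +$823.48 → -$1,646.96
  Feb: +$823.48 → -$823.48
  Mar: +$823.48 → $0.00
Lowest trial balance = -$4,940.88 (Sep)
Initial deposit = cushion − low point = $1,646.96 − (-$4,940.88) = $6,587.84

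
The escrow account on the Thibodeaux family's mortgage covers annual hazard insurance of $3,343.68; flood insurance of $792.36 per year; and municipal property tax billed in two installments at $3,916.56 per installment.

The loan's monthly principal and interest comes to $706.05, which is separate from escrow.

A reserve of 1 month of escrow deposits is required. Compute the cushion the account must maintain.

Hazard insurance — $3,343.68 annually
Flood insurance — $792.36 annually
Municipal property tax — $3,916.56 × 2 = $7,833.12 annually
Total per year = $3,343.68 + $792.36 + $7,833.12 = $11,969.16
Base monthly escrow = $11,969.16 / 12 = $997.43
Reserve = 1 × $997.43 = $997.43

$997.43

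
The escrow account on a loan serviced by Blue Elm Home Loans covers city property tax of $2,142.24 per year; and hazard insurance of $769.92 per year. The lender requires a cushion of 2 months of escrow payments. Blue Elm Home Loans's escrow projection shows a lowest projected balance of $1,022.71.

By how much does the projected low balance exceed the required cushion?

$537.35

City property tax = $2,142.24/yr
Hazard insurance = $769.92/yr
Total annual escrow = $2,142.24 + $769.92 = $2,912.16
Base monthly escrow = $2,912.16 ÷ 12 = $242.68
Required cushion = 2 × $242.68 = $485.36
Excess over cushion: $1,022.71 − $485.36 = $537.35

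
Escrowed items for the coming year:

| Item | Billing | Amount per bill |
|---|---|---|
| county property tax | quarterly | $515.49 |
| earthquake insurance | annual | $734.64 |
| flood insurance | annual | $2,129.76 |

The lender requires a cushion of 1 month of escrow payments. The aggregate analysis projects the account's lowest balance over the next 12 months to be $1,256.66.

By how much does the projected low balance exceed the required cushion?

County property tax = $515.49 × 4 = $2,061.96
Earthquake insurance = $734.64
Flood insurance = $2,129.76
Total annual escrow = $2,061.96 + $734.64 + $2,129.76 = $4,926.36
Per month = $4,926.36 / 12 = $410.53
Cushion = 1 × $410.53 = $410.53
Surplus = $1,256.66 − $410.53 = $846.13

$846.13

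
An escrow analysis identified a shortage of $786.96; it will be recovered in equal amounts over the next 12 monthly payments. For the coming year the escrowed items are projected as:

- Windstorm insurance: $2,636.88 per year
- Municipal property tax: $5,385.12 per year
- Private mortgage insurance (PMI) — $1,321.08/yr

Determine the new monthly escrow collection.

Windstorm insurance = $2,636.88
Municipal property tax = $5,385.12
Private mortgage insurance (PMI) = $1,321.08
Total annual escrow = $9,343.08
Monthly escrow = $9,343.08 ÷ 12 = $778.59
Shortage per month = $786.96 ÷ 12 = $65.58
Adjusted monthly = $778.59 + $65.58 = $844.17

$844.17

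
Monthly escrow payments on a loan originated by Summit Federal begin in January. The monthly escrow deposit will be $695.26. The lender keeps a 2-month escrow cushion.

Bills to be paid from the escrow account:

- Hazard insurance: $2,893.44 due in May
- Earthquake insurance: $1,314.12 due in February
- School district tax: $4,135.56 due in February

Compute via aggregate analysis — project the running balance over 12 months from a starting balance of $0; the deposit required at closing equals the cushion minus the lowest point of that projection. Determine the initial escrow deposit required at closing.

Cushion = 2 × $695.26 = $1,390.52
Trial balance (start $0, +$695.26 each month, − disbursements):
  Jan: +$695.26 → $695.26
  Feb: +$695.26 − $5,449.68 → -$4,059.16
  Mar: +$695.26 → -$3,363.90
  Apr: +$695.26 → -$2,668.64
  May: +$695.26 − $2,893.44 → -$4,866.82
  Jun: +$695.26 → -$4,171.56
  Jul: +$695.26 → -$3,476.30
  Aug: +$695.26 → -$2,781.04
  Sep: +$695.26 → -$2,085.78
  Oct: +$695.26 → -$1,390.52
  Nov: +$695.26 → -$695.26
  Dec: +$695.26 → $0.00
Lowest trial balance = -$4,866.82 (May)
Initial deposit = cushion − low point = $1,390.52 − (-$4,866.82) = $6,257.34

$6,257.34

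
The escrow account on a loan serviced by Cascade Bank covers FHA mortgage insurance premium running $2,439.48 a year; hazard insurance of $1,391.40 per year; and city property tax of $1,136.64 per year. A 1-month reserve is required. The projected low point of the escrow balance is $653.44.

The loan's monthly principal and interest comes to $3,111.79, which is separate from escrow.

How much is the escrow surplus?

$239.48

FHA mortgage insurance premium — $2,439.48 annually
Hazard insurance — $1,391.40 annually
City property tax — $1,136.64 annually
Yearly total = $2,439.48 + $1,391.40 + $1,136.64 = $4,967.52
Monthly = $4,967.52 ÷ 12 = $413.96
Required reserve = 1 × $413.96 = $413.96
Excess over cushion: $653.44 − $413.96 = $239.48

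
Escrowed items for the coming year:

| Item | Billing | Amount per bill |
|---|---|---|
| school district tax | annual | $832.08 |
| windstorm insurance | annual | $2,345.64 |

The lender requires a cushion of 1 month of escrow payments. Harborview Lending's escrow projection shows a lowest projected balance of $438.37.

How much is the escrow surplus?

$173.56

School district tax = $832.08/yr
Windstorm insurance = $2,345.64/yr
Total per year = $832.08 + $2,345.64 = $3,177.72
Monthly escrow = $3,177.72 ÷ 12 = $264.81
Required reserve = 1 × $264.81 = $264.81
Excess over cushion: $438.37 − $264.81 = $173.56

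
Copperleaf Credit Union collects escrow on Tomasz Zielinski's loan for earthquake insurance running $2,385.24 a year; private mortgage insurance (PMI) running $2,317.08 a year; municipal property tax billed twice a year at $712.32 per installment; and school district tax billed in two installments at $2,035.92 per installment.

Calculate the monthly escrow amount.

Earthquake insurance = $2,385.24 annually
Private mortgage insurance (PMI) = $2,317.08 annually
Municipal property tax = $712.32 × 2 = $1,424.64 annually
School district tax = $2,035.92 × 2 = $4,071.84 annually
Combined annual = $10,198.80
Per month = $10,198.80 / 12 = $849.90

$849.90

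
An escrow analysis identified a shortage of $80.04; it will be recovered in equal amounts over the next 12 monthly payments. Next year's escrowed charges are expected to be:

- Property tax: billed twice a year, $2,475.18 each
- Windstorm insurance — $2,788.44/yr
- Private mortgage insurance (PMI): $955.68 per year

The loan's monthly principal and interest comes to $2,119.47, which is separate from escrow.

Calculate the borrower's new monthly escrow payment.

$731.21

Property tax — $2,475.18 × 2 = $4,950.36 annually
Windstorm insurance — $2,788.44 annually
Private mortgage insurance (PMI) — $955.68 annually
Total annual escrow = $4,950.36 + $2,788.44 + $955.68 = $8,694.48
Per month = $8,694.48 / 12 = $724.54
Monthly shortage recovery: $80.04 ÷ 12 = $6.67
New monthly escrow = $724.54 + $6.67 = $731.21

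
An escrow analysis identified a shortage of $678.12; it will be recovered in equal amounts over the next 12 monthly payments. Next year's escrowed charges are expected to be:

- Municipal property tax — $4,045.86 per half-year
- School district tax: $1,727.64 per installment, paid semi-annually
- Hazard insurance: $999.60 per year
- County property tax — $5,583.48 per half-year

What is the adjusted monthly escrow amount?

Municipal property tax — $4,045.86 × 2 = $8,091.72
School district tax — $1,727.64 × 2 = $3,455.28
Hazard insurance — $999.60
County property tax — $5,583.48 × 2 = $11,166.96
Combined annual = $8,091.72 + $3,455.28 + $999.60 + $11,166.96 = $23,713.56
Base monthly escrow = $23,713.56 ÷ 12 = $1,976.13
Monthly shortage recovery: $678.12 / 12 = $56.51
New monthly escrow = $1,976.13 + $56.51 = $2,032.64

$2,032.64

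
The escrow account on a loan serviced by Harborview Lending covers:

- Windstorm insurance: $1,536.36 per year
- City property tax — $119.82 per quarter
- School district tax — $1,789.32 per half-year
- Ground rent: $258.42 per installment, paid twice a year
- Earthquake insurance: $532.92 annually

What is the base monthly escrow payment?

Windstorm insurance = $1,536.36/yr
City property tax = $119.82 × 4 = $479.28/yr
School district tax = $1,789.32 × 2 = $3,578.64/yr
Ground rent = $258.42 × 2 = $516.84/yr
Earthquake insurance = $532.92/yr
Total per year = $6,644.04
Base monthly escrow = $6,644.04 / 12 = $553.67

$553.67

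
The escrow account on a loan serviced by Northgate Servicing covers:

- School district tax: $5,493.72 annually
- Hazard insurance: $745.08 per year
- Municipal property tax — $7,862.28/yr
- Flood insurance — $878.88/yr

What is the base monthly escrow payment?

School district tax — $5,493.72
Hazard insurance — $745.08
Municipal property tax — $7,862.28
Flood insurance — $878.88
Combined annual = $14,979.96
Monthly = $14,979.96 ÷ 12 = $1,248.33

$1,248.33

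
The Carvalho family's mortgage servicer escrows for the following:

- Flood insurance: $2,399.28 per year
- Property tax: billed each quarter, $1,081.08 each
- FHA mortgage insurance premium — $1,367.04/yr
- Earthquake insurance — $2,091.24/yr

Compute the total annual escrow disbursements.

$10,181.88

Flood insurance: $2,399.28
Property tax: $1,081.08 × 4 = $4,324.32
FHA mortgage insurance premium: $1,367.04
Earthquake insurance: $2,091.24
Total per year = $2,399.28 + $4,324.32 + $1,367.04 + $2,091.24 = $10,181.88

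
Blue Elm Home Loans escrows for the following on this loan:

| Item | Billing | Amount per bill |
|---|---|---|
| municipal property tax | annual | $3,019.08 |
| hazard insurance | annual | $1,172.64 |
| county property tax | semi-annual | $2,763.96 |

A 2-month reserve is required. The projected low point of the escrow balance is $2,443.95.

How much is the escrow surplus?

$824.01

Municipal property tax — $3,019.08
Hazard insurance — $1,172.64
County property tax — $2,763.96 × 2 = $5,527.92
Combined annual = $9,719.64
Monthly escrow = $9,719.64 / 12 = $809.97
Required cushion = 2 × $809.97 = $1,619.94
Surplus = $2,443.95 − $1,619.94 = $824.01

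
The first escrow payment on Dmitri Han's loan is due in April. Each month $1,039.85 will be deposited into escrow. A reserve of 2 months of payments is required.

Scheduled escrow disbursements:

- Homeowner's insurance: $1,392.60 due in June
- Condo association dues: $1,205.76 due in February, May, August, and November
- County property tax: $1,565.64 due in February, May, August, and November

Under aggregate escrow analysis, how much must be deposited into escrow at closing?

$3,815.85

Cushion = 2 × $1,039.85 = $2,079.70
Trial balance (start $0, +$1,039.85 each month, − disbursements):
  Apr: +$1,039.85 → $1,039.85
  May: +$1,039.85 − $2,771.40 → -$691.70
  Jun: +$1,039.85 − $1,392.60 → -$1,044.45
  Jul: +$1,039.85 → -$4.60
  Aug: +$1,039.85 − $2,771.40 → -$1,736.15
  Sep: +$1,039.85 → -$696.30
  Oct: +$1,039.85 → $343.55
  Nov: +$1,039.85 − $2,771.40 → -$1,388.00
  Dec: +$1,039.85 → -$348.15
  Jan: +$1,039.85 → $691.70
  Feb: +$1,039.85 − $2,771.40 → -$1,039.85
  Mar: +$1,039.85 → $0.00
Lowest trial balance = -$1,736.15 (Aug)
Initial deposit = cushion − low point = $2,079.70 − (-$1,736.15) = $3,815.85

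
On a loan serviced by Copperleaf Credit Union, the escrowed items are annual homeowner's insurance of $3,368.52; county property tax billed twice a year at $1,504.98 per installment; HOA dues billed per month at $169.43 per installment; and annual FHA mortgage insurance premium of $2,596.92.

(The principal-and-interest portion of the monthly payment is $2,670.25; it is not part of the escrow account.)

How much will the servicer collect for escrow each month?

$917.38

Homeowner's insurance — $3,368.52 per year
County property tax — $1,504.98 × 2 = $3,009.96 per year
HOA dues — $169.43 × 12 = $2,033.16 per year
FHA mortgage insurance premium — $2,596.92 per year
Annual escrow total = $11,008.56
Monthly escrow = $11,008.56 ÷ 12 = $917.38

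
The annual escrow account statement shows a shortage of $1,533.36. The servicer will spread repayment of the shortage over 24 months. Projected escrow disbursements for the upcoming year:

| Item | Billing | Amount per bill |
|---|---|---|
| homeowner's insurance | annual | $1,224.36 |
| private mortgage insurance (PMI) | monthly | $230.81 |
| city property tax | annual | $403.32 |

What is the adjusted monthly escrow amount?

$430.34

Homeowner's insurance: $1,224.36/yr
Private mortgage insurance (PMI): $230.81 × 12 = $2,769.72/yr
City property tax: $403.32/yr
Total per year = $1,224.36 + $2,769.72 + $403.32 = $4,397.40
Per month = $4,397.40 ÷ 12 = $366.45
Monthly shortage recovery: $1,533.36 / 24 = $63.89
Adjusted monthly = $366.45 + $63.89 = $430.34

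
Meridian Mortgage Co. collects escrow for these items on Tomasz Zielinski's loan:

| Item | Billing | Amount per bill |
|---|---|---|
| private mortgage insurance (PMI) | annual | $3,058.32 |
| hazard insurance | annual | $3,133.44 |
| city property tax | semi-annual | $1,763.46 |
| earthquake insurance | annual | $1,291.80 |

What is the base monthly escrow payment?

$917.54

Private mortgage insurance (PMI): $3,058.32 per year
Hazard insurance: $3,133.44 per year
City property tax: $1,763.46 × 2 = $3,526.92 per year
Earthquake insurance: $1,291.80 per year
Total per year = $11,010.48
Monthly escrow = $11,010.48 / 12 = $917.54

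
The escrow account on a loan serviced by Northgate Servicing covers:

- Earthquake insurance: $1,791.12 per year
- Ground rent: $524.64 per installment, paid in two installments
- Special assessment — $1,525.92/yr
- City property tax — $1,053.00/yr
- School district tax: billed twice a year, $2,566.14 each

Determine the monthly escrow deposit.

Earthquake insurance = $1,791.12 per year
Ground rent = $524.64 × 2 = $1,049.28 per year
Special assessment = $1,525.92 per year
City property tax = $1,053.00 per year
School district tax = $2,566.14 × 2 = $5,132.28 per year
Combined annual = $1,791.12 + $1,049.28 + $1,525.92 + $1,053.00 + $5,132.28 = $10,551.60
Monthly escrow = $10,551.60 / 12 = $879.30

$879.30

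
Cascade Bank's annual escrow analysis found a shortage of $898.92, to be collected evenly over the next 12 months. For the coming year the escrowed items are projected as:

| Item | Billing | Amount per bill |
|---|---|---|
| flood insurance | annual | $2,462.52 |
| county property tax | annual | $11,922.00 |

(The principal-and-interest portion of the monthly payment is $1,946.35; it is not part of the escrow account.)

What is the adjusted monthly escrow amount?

Flood insurance — $2,462.52
County property tax — $11,922.00
Total annual escrow = $2,462.52 + $11,922.00 = $14,384.52
Per month = $14,384.52 ÷ 12 = $1,198.71
Monthly shortage recovery: $898.92 ÷ 12 = $74.91
New monthly escrow = $1,198.71 + $74.91 = $1,273.62

$1,273.62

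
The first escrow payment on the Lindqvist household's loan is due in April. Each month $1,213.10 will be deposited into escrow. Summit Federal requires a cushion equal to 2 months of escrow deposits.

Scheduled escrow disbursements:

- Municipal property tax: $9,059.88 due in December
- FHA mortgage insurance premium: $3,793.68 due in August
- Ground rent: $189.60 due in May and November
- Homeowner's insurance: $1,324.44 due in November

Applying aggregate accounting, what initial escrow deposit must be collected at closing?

$6,065.50

Cushion = 2 × $1,213.10 = $2,426.20
Trial balance (start $0, +$1,213.10 each month, − disbursements):
  Apr: +$1,213.10 → $1,213.10
  May: +$1,213.10 − $189.60 → $2,236.60
  Jun: +$1,213.10 → $3,449.70
  Jul: +$1,213.10 → $4,662.80
  Aug: +$1,213.10 − $3,793.68 → $2,082.22
  Sep: +$1,213.10 → $3,295.32
  Oct: +$1,213.10 → $4,508.42
  Nov: +$1,213.10 − $1,514.04 → $4,207.48
  Dec: +$1,213.10 − $9,059.88 → -$3,639.30
  Jan: +$1,213.10 → -$2,426.20
  Feb: +$1,213.10 → -$1,213.10
  Mar: +$1,213.10 → $0.00
Lowest trial balance = -$3,639.30 (Dec)
Initial deposit = cushion − low point = $2,426.20 − (-$3,639.30) = $6,065.50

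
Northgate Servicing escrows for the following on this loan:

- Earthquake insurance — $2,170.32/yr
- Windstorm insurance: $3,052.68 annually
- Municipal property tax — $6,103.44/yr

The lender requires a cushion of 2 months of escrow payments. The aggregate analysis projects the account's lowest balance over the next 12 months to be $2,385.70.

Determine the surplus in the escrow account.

Earthquake insurance = $2,170.32
Windstorm insurance = $3,052.68
Municipal property tax = $6,103.44
Combined annual = $2,170.32 + $3,052.68 + $6,103.44 = $11,326.44
Monthly escrow = $11,326.44 / 12 = $943.87
Required cushion = 2 × $943.87 = $1,887.74
Excess over cushion: $2,385.70 − $1,887.74 = $497.96

$497.96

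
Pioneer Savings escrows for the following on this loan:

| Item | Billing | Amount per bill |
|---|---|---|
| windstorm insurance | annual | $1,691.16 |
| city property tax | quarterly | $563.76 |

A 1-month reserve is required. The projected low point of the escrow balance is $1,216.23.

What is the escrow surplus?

$887.38

Windstorm insurance = $1,691.16 per year
City property tax = $563.76 × 4 = $2,255.04 per year
Annual escrow total = $3,946.20
Base monthly escrow = $3,946.20 ÷ 12 = $328.85
Required cushion = 1 × $328.85 = $328.85
Surplus = $1,216.23 − $328.85 = $887.38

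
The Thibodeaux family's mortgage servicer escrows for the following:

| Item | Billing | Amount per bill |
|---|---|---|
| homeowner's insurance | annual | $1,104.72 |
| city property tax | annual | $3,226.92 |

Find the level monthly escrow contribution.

$360.97

Homeowner's insurance — $1,104.72/yr
City property tax — $3,226.92/yr
Combined annual = $1,104.72 + $3,226.92 = $4,331.64
Monthly escrow = $4,331.64 ÷ 12 = $360.97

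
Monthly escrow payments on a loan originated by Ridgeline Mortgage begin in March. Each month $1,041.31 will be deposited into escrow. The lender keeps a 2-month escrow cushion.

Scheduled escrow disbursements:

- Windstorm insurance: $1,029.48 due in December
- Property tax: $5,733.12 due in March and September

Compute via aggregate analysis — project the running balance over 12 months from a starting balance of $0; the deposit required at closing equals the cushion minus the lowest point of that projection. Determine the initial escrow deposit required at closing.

$6,774.43

Cushion = 2 × $1,041.31 = $2,082.62
Trial balance (start $0, +$1,041.31 each month, − disbursements):
  Mar: +$1,041.31 − $5,733.12 → -$4,691.81
  Apr: +$1,041.31 → -$3,650.50
  May: +$1,041.31 → -$2,609.19
  Jun: +$1,041.31 → -$1,567.88
  Jul: +$1,041.31 → -$526.57
  Aug: +$1,041.31 → $514.74
  Sep: +$1,041.31 − $5,733.12 → -$4,177.07
  Oct: +$1,041.31 → -$3,135.76
  Nov: +$1,041.31 → -$2,094.45
  Dec: +$1,041.31 − $1,029.48 → -$2,082.62
  Jan: +$1,041.31 → -$1,041.31
  Feb: +$1,041.31 → $0.00
Lowest trial balance = -$4,691.81 (Mar)
Initial deposit = cushion − low point = $2,082.62 − (-$4,691.81) = $6,774.43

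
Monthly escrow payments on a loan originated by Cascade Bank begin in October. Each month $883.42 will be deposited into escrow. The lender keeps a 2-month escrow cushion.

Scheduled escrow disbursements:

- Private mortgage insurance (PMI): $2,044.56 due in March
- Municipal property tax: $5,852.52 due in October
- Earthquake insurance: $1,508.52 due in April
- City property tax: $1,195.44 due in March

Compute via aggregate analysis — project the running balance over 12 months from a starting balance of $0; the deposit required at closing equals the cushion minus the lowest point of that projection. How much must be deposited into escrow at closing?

$6,735.94

Cushion = 2 × $883.42 = $1,766.84
Trial balance (start $0, +$883.42 each month, − disbursements):
  Oct: +$883.42 − $5,852.52 → -$4,969.10
  Nov: +$883.42 → -$4,085.68
  Dec: +$883.42 → -$3,202.26
  Jan: +$883.42 → -$2,318.84
  Feb: +$883.42 → -$1,435.42
  Mar: +$883.42 − $3,240.00 → -$3,792.00
  Apr: +$883.42 − $1,508.52 → -$4,417.10
  May: +$883.42 → -$3,533.68
  Jun: +$883.42 → -$2,650.26
  Jul: +$883.42 → -$1,766.84
  Aug: +$883.42 → -$883.42
  Sep: +$883.42 → $0.00
Lowest trial balance = -$4,969.10 (Oct)
Initial deposit = cushion − low point = $1,766.84 − (-$4,969.10) = $6,735.94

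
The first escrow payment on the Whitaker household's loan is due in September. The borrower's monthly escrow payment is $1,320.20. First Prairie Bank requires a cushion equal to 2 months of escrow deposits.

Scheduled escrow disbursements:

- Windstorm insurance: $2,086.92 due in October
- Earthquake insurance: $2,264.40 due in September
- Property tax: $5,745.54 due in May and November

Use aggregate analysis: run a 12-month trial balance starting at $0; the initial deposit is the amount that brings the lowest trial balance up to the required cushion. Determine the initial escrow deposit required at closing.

Cushion = 2 × $1,320.20 = $2,640.40
Trial balance (start $0, +$1,320.20 each month, − disbursements):
  Sep: +$1,320.20 − $2,264.40 → -$944.20
  Oct: +$1,320.20 − $2,086.92 → -$1,710.92
  Nov: +$1,320.20 − $5,745.54 → -$6,136.26
  Dec: +$1,320.20 → -$4,816.06
  Jan: +$1,320.20 → -$3,495.86
  Feb: +$1,320.20 → -$2,175.66
  Mar: +$1,320.20 → -$855.46
  Apr: +$1,320.20 → $464.74
  May: +$1,320.20 − $5,745.54 → -$3,960.60
  Jun: +$1,320.20 → -$2,640.40
  Jul: +$1,320.20 → -$1,320.20
  Aug: +$1,320.20 → $0.00
Lowest trial balance = -$6,136.26 (Nov)
Initial deposit = cushion − low point = $2,640.40 − (-$6,136.26) = $8,776.66

$8,776.66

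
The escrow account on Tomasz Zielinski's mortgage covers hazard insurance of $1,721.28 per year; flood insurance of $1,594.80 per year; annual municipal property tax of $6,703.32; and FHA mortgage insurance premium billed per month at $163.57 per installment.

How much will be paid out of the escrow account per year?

Hazard insurance — $1,721.28 per year
Flood insurance — $1,594.80 per year
Municipal property tax — $6,703.32 per year
FHA mortgage insurance premium — $163.57 × 12 = $1,962.84 per year
Annual escrow total = $11,982.24

$11,982.24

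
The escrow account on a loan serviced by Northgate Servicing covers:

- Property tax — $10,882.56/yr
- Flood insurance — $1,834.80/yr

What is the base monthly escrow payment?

$1,059.78

Property tax = $10,882.56 annually
Flood insurance = $1,834.80 annually
Combined annual = $12,717.36
Monthly escrow = $12,717.36 ÷ 12 = $1,059.78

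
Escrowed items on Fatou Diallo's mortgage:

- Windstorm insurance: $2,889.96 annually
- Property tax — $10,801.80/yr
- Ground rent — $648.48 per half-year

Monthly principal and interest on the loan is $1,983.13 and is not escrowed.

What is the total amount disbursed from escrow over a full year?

$14,988.72

Windstorm insurance — $2,889.96
Property tax — $10,801.80
Ground rent — $648.48 × 2 = $1,296.96
Annual escrow total = $2,889.96 + $10,801.80 + $1,296.96 = $14,988.72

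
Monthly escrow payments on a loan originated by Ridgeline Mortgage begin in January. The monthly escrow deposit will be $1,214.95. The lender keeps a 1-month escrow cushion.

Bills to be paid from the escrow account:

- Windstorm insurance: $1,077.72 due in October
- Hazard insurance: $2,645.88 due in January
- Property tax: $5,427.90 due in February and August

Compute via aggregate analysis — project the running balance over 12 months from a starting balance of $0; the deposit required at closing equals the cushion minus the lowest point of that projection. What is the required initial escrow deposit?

Cushion = 1 × $1,214.95 = $1,214.95
Trial balance (start $0, +$1,214.95 each month, − disbursements):
  Jan: +$1,214.95 − $2,645.88 → -$1,430.93
  Feb: +$1,214.95 − $5,427.90 → -$5,643.88
  Mar: +$1,214.95 → -$4,428.93
  Apr: +$1,214.95 → -$3,213.98
  May: +$1,214.95 → -$1,999.03
  Jun: +$1,214.95 → -$784.08
  Jul: +$1,214.95 → $430.87
  Aug: +$1,214.95 − $5,427.90 → -$3,782.08
  Sep: +$1,214.95 → -$2,567.13
  Oct: +$1,214.95 − $1,077.72 → -$2,429.90
  Nov: +$1,214.95 → -$1,214.95
  Dec: +$1,214.95 → $0.00
Lowest trial balance = -$5,643.88 (Feb)
Initial deposit = cushion − low point = $1,214.95 − (-$5,643.88) = $6,858.83

$6,858.83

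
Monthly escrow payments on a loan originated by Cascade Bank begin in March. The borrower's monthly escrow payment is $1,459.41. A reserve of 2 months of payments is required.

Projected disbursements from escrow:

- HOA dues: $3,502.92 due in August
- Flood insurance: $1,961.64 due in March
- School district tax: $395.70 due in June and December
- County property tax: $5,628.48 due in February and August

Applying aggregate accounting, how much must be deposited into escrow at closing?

$5,651.10

Cushion = 2 × $1,459.41 = $2,918.82
Trial balance (start $0, +$1,459.41 each month, − disbursements):
  Mar: +$1,459.41 − $1,961.64 → -$502.23
  Apr: +$1,459.41 → $957.18
  May: +$1,459.41 → $2,416.59
  Jun: +$1,459.41 − $395.70 → $3,480.30
  Jul: +$1,459.41 → $4,939.71
  Aug: +$1,459.41 − $9,131.40 → -$2,732.28
  Sep: +$1,459.41 → -$1,272.87
  Oct: +$1,459.41 → $186.54
  Nov: +$1,459.41 → $1,645.95
  Dec: +$1,459.41 − $395.70 → $2,709.66
  Jan: +$1,459.41 → $4,169.07
  Feb: +$1,459.41 − $5,628.48 → $0.00
Lowest trial balance = -$2,732.28 (Aug)
Initial deposit = cushion − low point = $2,918.82 − (-$2,732.28) = $5,651.10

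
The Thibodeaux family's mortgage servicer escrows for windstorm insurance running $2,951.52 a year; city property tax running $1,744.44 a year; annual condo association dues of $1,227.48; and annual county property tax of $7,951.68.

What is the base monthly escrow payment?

$1,156.26

Windstorm insurance: $2,951.52 annually
City property tax: $1,744.44 annually
Condo association dues: $1,227.48 annually
County property tax: $7,951.68 annually
Total per year = $13,875.12
Monthly escrow = $13,875.12 ÷ 12 = $1,156.26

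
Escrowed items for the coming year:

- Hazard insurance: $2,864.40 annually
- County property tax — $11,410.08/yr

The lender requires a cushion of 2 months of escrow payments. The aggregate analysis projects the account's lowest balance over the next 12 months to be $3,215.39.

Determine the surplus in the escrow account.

$836.31

Hazard insurance: $2,864.40/yr
County property tax: $11,410.08/yr
Yearly total = $14,274.48
Monthly escrow = $14,274.48 / 12 = $1,189.54
Required cushion = 2 × $1,189.54 = $2,379.08
Excess over cushion: $3,215.39 − $2,379.08 = $836.31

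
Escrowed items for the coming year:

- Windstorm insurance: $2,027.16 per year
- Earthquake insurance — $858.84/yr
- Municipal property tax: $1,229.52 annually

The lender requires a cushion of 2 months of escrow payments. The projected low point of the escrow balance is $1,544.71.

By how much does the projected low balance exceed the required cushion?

$858.79

Windstorm insurance — $2,027.16 per year
Earthquake insurance — $858.84 per year
Municipal property tax — $1,229.52 per year
Yearly total = $4,115.52
Monthly escrow = $4,115.52 ÷ 12 = $342.96
Required cushion = 2 × $342.96 = $685.92
Surplus = $1,544.71 − $685.92 = $858.79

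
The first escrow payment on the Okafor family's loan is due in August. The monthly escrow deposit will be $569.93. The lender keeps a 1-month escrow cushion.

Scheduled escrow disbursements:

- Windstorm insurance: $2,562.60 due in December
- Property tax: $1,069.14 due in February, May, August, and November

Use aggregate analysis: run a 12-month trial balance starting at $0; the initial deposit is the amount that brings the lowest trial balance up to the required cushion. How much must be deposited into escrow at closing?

Cushion = 1 × $569.93 = $569.93
Trial balance (start $0, +$569.93 each month, − disbursements):
  Aug: +$569.93 − $1,069.14 → -$499.21
  Sep: +$569.93 → $70.72
  Oct: +$569.93 → $640.65
  Nov: +$569.93 − $1,069.14 → $141.44
  Dec: +$569.93 − $2,562.60 → -$1,851.23
  Jan: +$569.93 → -$1,281.30
  Feb: +$569.93 − $1,069.14 → -$1,780.51
  Mar: +$569.93 → -$1,210.58
  Apr: +$569.93 → -$640.65
  May: +$569.93 − $1,069.14 → -$1,139.86
  Jun: +$569.93 → -$569.93
  Jul: +$569.93 → $0.00
Lowest trial balance = -$1,851.23 (Dec)
Initial deposit = cushion − low point = $569.93 − (-$1,851.23) = $2,421.16

$2,421.16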